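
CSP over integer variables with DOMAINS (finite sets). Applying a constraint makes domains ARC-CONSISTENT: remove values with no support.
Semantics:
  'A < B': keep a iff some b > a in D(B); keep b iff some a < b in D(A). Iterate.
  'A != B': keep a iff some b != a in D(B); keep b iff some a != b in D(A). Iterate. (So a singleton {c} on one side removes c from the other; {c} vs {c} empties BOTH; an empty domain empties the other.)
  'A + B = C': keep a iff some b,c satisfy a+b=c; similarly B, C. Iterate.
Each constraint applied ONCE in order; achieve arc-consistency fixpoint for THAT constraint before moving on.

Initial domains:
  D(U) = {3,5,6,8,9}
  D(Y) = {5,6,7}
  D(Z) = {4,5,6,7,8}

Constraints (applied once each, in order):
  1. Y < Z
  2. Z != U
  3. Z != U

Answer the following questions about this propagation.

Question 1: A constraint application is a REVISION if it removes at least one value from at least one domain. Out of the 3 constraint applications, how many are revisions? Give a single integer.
Constraint 1 (Y < Z) on D(Y)={5,6,7} D(Z)={4,5,6,7,8}: Z {4,5,6,7,8}->{6,7,8} => REVISION
Constraint 2 (Z != U) on D(Z)={6,7,8} D(U)={3,5,6,8,9}: no change => not a revision
Constraint 3 (Z != U) on D(Z)={6,7,8} D(U)={3,5,6,8,9}: no change => not a revision
Total revisions = 1

Answer: 1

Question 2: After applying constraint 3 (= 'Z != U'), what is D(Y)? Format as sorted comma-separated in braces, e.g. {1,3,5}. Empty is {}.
Constraint 1 (Y < Z) on D(Y)={5,6,7} D(Z)={4,5,6,7,8}: Z {4,5,6,7,8}->{6,7,8}
Constraint 2 (Z != U) on D(Z)={6,7,8} D(U)={3,5,6,8,9}: no change
Constraint 3 (Z != U) on D(Z)={6,7,8} D(U)={3,5,6,8,9}: no change
So after constraint 3: D(Y) = {5,6,7}

Answer: {5,6,7}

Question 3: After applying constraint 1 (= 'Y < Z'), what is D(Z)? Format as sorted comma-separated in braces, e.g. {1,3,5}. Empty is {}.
Answer: {6,7,8}

Derivation:
Constraint 1 (Y < Z) on D(Y)={5,6,7} D(Z)={4,5,6,7,8}: Z {4,5,6,7,8}->{6,7,8}
So after constraint 1: D(Z) = {6,7,8}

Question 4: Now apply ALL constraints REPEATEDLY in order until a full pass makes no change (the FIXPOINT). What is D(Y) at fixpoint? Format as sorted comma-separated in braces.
pass 0 (initial): D(Y)={5,6,7}
pass 1: Z {4,5,6,7,8}->{6,7,8}
pass 2: no change
Fixpoint after 2 passes: D(Y) = {5,6,7}

Answer: {5,6,7}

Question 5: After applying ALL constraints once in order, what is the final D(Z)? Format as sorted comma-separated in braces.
Answer: {6,7,8}

Derivation:
Constraint 1 (Y < Z) on D(Y)={5,6,7} D(Z)={4,5,6,7,8}: Z {4,5,6,7,8}->{6,7,8}
Constraint 2 (Z != U) on D(Z)={6,7,8} D(U)={3,5,6,8,9}: no change
Constraint 3 (Z != U) on D(Z)={6,7,8} D(U)={3,5,6,8,9}: no change
So after all 3 constraints: D(Z) = {6,7,8}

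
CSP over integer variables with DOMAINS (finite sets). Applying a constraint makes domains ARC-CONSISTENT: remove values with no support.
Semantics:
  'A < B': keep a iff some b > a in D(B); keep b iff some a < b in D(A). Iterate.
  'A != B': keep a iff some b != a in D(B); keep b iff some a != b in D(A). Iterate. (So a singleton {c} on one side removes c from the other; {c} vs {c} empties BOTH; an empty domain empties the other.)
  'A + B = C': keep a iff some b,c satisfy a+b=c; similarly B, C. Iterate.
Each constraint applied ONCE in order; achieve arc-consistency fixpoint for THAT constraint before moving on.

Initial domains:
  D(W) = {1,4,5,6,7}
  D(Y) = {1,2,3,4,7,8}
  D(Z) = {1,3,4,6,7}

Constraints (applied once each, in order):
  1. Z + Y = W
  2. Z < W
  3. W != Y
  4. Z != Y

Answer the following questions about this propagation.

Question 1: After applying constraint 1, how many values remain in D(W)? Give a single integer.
Constraint 1 (Z + Y = W) on D(Z)={1,3,4,6,7} D(Y)={1,2,3,4,7,8} D(W)={1,4,5,6,7}: Z {1,3,4,6,7}->{1,3,4,6}; Y {1,2,3,4,7,8}->{1,2,3,4}; W {1,4,5,6,7}->{4,5,6,7}
So after constraint 1: D(W)={4,5,6,7}, size = 4

Answer: 4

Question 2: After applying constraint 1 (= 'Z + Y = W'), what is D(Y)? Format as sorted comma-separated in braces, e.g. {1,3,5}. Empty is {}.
Constraint 1 (Z + Y = W) on D(Z)={1,3,4,6,7} D(Y)={1,2,3,4,7,8} D(W)={1,4,5,6,7}: Z {1,3,4,6,7}->{1,3,4,6}; Y {1,2,3,4,7,8}->{1,2,3,4}; W {1,4,5,6,7}->{4,5,6,7}
So after constraint 1: D(Y) = {1,2,3,4}

Answer: {1,2,3,4}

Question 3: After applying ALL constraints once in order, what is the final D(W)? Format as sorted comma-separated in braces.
Constraint 1 (Z + Y = W) on D(Z)={1,3,4,6,7} D(Y)={1,2,3,4,7,8} D(W)={1,4,5,6,7}: Z {1,3,4,6,7}->{1,3,4,6}; Y {1,2,3,4,7,8}->{1,2,3,4}; W {1,4,5,6,7}->{4,5,6,7}
Constraint 2 (Z < W) on D(Z)={1,3,4,6} D(W)={4,5,6,7}: no change
Constraint 3 (W != Y) on D(W)={4,5,6,7} D(Y)={1,2,3,4}: no change
Constraint 4 (Z != Y) on D(Z)={1,3,4,6} D(Y)={1,2,3,4}: no change
So after all 4 constraints: D(W) = {4,5,6,7}

Answer: {4,5,6,7}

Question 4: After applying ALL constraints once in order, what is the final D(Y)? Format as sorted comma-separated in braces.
Answer: {1,2,3,4}

Derivation:
Constraint 1 (Z + Y = W) on D(Z)={1,3,4,6,7} D(Y)={1,2,3,4,7,8} D(W)={1,4,5,6,7}: Z {1,3,4,6,7}->{1,3,4,6}; Y {1,2,3,4,7,8}->{1,2,3,4}; W {1,4,5,6,7}->{4,5,6,7}
Constraint 2 (Z < W) on D(Z)={1,3,4,6} D(W)={4,5,6,7}: no change
Constraint 3 (W != Y) on D(W)={4,5,6,7} D(Y)={1,2,3,4}: no change
Constraint 4 (Z != Y) on D(Z)={1,3,4,6} D(Y)={1,2,3,4}: no change
So after all 4 constraints: D(Y) = {1,2,3,4}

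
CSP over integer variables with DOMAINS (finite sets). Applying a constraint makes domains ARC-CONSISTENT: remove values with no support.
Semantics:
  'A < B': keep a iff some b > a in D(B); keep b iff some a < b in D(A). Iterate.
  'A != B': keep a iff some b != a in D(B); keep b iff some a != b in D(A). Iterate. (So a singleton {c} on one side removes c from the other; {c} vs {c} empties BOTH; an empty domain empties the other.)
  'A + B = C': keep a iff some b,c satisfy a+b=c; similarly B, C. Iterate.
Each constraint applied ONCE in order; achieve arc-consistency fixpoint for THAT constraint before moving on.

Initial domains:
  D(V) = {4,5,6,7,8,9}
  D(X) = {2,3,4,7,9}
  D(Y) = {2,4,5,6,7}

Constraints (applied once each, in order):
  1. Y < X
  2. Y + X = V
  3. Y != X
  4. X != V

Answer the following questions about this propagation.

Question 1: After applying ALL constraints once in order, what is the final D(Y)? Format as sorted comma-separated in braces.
Answer: {2,4,5,6}

Derivation:
Constraint 1 (Y < X) on D(Y)={2,4,5,6,7} D(X)={2,3,4,7,9}: X {2,3,4,7,9}->{3,4,7,9}
Constraint 2 (Y + X = V) on D(Y)={2,4,5,6,7} D(X)={3,4,7,9} D(V)={4,5,6,7,8,9}: Y {2,4,5,6,7}->{2,4,5,6}; X {3,4,7,9}->{3,4,7}; V {4,5,6,7,8,9}->{5,6,7,8,9}
Constraint 3 (Y != X) on D(Y)={2,4,5,6} D(X)={3,4,7}: no change
Constraint 4 (X != V) on D(X)={3,4,7} D(V)={5,6,7,8,9}: no change
So after all 4 constraints: D(Y) = {2,4,5,6}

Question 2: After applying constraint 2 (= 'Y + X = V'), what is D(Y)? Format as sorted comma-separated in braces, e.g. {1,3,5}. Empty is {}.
Constraint 1 (Y < X) on D(Y)={2,4,5,6,7} D(X)={2,3,4,7,9}: X {2,3,4,7,9}->{3,4,7,9}
Constraint 2 (Y + X = V) on D(Y)={2,4,5,6,7} D(X)={3,4,7,9} D(V)={4,5,6,7,8,9}: Y {2,4,5,6,7}->{2,4,5,6}; X {3,4,7,9}->{3,4,7}; V {4,5,6,7,8,9}->{5,6,7,8,9}
So after constraint 2: D(Y) = {2,4,5,6}

Answer: {2,4,5,6}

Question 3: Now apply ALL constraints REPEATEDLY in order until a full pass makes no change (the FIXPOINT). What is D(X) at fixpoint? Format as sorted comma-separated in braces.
pass 0 (initial): D(X)={2,3,4,7,9}
pass 1: V {4,5,6,7,8,9}->{5,6,7,8,9}; X {2,3,4,7,9}->{3,4,7}; Y {2,4,5,6,7}->{2,4,5,6}
pass 2: no change
Fixpoint after 2 passes: D(X) = {3,4,7}

Answer: {3,4,7}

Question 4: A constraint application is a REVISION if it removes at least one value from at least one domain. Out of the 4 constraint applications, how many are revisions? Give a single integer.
Answer: 2

Derivation:
Constraint 1 (Y < X) on D(Y)={2,4,5,6,7} D(X)={2,3,4,7,9}: X {2,3,4,7,9}->{3,4,7,9} => REVISION
Constraint 2 (Y + X = V) on D(Y)={2,4,5,6,7} D(X)={3,4,7,9} D(V)={4,5,6,7,8,9}: Y {2,4,5,6,7}->{2,4,5,6}; X {3,4,7,9}->{3,4,7}; V {4,5,6,7,8,9}->{5,6,7,8,9} => REVISION
Constraint 3 (Y != X) on D(Y)={2,4,5,6} D(X)={3,4,7}: no change => not a revision
Constraint 4 (X != V) on D(X)={3,4,7} D(V)={5,6,7,8,9}: no change => not a revision
Total revisions = 2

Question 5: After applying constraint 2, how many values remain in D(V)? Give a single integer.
Constraint 1 (Y < X) on D(Y)={2,4,5,6,7} D(X)={2,3,4,7,9}: X {2,3,4,7,9}->{3,4,7,9}
Constraint 2 (Y + X = V) on D(Y)={2,4,5,6,7} D(X)={3,4,7,9} D(V)={4,5,6,7,8,9}: Y {2,4,5,6,7}->{2,4,5,6}; X {3,4,7,9}->{3,4,7}; V {4,5,6,7,8,9}->{5,6,7,8,9}
So after constraint 2: D(V)={5,6,7,8,9}, size = 5

Answer: 5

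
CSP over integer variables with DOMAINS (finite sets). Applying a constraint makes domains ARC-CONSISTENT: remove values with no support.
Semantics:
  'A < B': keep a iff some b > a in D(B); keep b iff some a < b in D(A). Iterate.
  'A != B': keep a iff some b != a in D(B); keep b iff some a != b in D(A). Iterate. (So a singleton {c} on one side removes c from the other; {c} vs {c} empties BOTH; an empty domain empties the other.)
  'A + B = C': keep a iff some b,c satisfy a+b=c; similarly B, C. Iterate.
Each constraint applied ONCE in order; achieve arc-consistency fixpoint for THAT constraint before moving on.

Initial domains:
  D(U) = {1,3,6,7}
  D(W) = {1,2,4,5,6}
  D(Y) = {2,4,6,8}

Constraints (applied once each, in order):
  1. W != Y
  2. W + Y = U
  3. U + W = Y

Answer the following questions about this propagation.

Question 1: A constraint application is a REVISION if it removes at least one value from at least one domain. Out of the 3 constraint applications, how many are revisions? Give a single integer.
Answer: 2

Derivation:
Constraint 1 (W != Y) on D(W)={1,2,4,5,6} D(Y)={2,4,6,8}: no change => not a revision
Constraint 2 (W + Y = U) on D(W)={1,2,4,5,6} D(Y)={2,4,6,8} D(U)={1,3,6,7}: W {1,2,4,5,6}->{1,2,4,5}; Y {2,4,6,8}->{2,4,6}; U {1,3,6,7}->{3,6,7} => REVISION
Constraint 3 (U + W = Y) on D(U)={3,6,7} D(W)={1,2,4,5} D(Y)={2,4,6}: U {3,6,7}->{3}; W {1,2,4,5}->{1}; Y {2,4,6}->{4} => REVISION
Total revisions = 2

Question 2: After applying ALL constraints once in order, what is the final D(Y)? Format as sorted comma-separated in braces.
Constraint 1 (W != Y) on D(W)={1,2,4,5,6} D(Y)={2,4,6,8}: no change
Constraint 2 (W + Y = U) on D(W)={1,2,4,5,6} D(Y)={2,4,6,8} D(U)={1,3,6,7}: W {1,2,4,5,6}->{1,2,4,5}; Y {2,4,6,8}->{2,4,6}; U {1,3,6,7}->{3,6,7}
Constraint 3 (U + W = Y) on D(U)={3,6,7} D(W)={1,2,4,5} D(Y)={2,4,6}: U {3,6,7}->{3}; W {1,2,4,5}->{1}; Y {2,4,6}->{4}
So after all 3 constraints: D(Y) = {4}

Answer: {4}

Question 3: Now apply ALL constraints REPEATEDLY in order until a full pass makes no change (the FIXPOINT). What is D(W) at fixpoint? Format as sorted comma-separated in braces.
pass 0 (initial): D(W)={1,2,4,5,6}
pass 1: U {1,3,6,7}->{3}; W {1,2,4,5,6}->{1}; Y {2,4,6,8}->{4}
pass 2: U {3}->{}; W {1}->{}; Y {4}->{}
pass 3: no change
Fixpoint after 3 passes: D(W) = {}

Answer: {}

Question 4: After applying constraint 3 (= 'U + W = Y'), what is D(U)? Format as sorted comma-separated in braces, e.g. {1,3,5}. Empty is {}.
Answer: {3}

Derivation:
Constraint 1 (W != Y) on D(W)={1,2,4,5,6} D(Y)={2,4,6,8}: no change
Constraint 2 (W + Y = U) on D(W)={1,2,4,5,6} D(Y)={2,4,6,8} D(U)={1,3,6,7}: W {1,2,4,5,6}->{1,2,4,5}; Y {2,4,6,8}->{2,4,6}; U {1,3,6,7}->{3,6,7}
Constraint 3 (U + W = Y) on D(U)={3,6,7} D(W)={1,2,4,5} D(Y)={2,4,6}: U {3,6,7}->{3}; W {1,2,4,5}->{1}; Y {2,4,6}->{4}
So after constraint 3: D(U) = {3}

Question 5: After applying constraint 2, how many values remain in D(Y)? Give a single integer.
Constraint 1 (W != Y) on D(W)={1,2,4,5,6} D(Y)={2,4,6,8}: no change
Constraint 2 (W + Y = U) on D(W)={1,2,4,5,6} D(Y)={2,4,6,8} D(U)={1,3,6,7}: W {1,2,4,5,6}->{1,2,4,5}; Y {2,4,6,8}->{2,4,6}; U {1,3,6,7}->{3,6,7}
So after constraint 2: D(Y)={2,4,6}, size = 3

Answer: 3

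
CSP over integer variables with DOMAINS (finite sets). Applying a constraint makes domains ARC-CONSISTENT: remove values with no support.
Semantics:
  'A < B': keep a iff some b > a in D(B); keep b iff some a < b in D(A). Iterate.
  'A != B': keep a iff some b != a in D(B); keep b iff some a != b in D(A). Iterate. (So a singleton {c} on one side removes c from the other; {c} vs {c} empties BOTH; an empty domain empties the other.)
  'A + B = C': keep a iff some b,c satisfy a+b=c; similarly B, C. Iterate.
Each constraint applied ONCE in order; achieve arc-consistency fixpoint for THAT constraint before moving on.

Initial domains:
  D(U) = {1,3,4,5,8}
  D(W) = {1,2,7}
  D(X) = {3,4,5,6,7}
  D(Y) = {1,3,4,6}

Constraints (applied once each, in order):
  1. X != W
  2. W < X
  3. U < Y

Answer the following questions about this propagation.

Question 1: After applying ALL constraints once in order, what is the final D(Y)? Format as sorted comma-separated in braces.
Answer: {3,4,6}

Derivation:
Constraint 1 (X != W) on D(X)={3,4,5,6,7} D(W)={1,2,7}: no change
Constraint 2 (W < X) on D(W)={1,2,7} D(X)={3,4,5,6,7}: W {1,2,7}->{1,2}
Constraint 3 (U < Y) on D(U)={1,3,4,5,8} D(Y)={1,3,4,6}: U {1,3,4,5,8}->{1,3,4,5}; Y {1,3,4,6}->{3,4,6}
So after all 3 constraints: D(Y) = {3,4,6}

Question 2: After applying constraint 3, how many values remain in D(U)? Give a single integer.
Constraint 1 (X != W) on D(X)={3,4,5,6,7} D(W)={1,2,7}: no change
Constraint 2 (W < X) on D(W)={1,2,7} D(X)={3,4,5,6,7}: W {1,2,7}->{1,2}
Constraint 3 (U < Y) on D(U)={1,3,4,5,8} D(Y)={1,3,4,6}: U {1,3,4,5,8}->{1,3,4,5}; Y {1,3,4,6}->{3,4,6}
So after constraint 3: D(U)={1,3,4,5}, size = 4

Answer: 4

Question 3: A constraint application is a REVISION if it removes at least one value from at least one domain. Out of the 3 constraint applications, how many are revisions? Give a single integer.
Constraint 1 (X != W) on D(X)={3,4,5,6,7} D(W)={1,2,7}: no change => not a revision
Constraint 2 (W < X) on D(W)={1,2,7} D(X)={3,4,5,6,7}: W {1,2,7}->{1,2} => REVISION
Constraint 3 (U < Y) on D(U)={1,3,4,5,8} D(Y)={1,3,4,6}: U {1,3,4,5,8}->{1,3,4,5}; Y {1,3,4,6}->{3,4,6} => REVISION
Total revisions = 2

Answer: 2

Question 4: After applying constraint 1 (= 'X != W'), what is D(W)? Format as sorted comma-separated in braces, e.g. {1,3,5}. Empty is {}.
Constraint 1 (X != W) on D(X)={3,4,5,6,7} D(W)={1,2,7}: no change
So after constraint 1: D(W) = {1,2,7}

Answer: {1,2,7}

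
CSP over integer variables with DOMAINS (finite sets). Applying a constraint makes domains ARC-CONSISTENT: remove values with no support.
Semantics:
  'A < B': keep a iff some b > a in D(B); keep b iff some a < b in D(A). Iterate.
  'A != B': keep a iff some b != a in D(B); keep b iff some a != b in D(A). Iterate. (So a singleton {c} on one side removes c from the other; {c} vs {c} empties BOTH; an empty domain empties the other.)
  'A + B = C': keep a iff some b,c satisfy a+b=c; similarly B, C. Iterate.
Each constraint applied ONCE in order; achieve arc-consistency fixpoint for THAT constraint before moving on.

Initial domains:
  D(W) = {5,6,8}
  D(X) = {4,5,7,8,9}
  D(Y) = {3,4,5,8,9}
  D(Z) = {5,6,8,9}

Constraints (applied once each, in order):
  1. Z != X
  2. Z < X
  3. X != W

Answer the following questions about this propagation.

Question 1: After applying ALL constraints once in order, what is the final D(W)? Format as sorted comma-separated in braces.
Answer: {5,6,8}

Derivation:
Constraint 1 (Z != X) on D(Z)={5,6,8,9} D(X)={4,5,7,8,9}: no change
Constraint 2 (Z < X) on D(Z)={5,6,8,9} D(X)={4,5,7,8,9}: Z {5,6,8,9}->{5,6,8}; X {4,5,7,8,9}->{7,8,9}
Constraint 3 (X != W) on D(X)={7,8,9} D(W)={5,6,8}: no change
So after all 3 constraints: D(W) = {5,6,8}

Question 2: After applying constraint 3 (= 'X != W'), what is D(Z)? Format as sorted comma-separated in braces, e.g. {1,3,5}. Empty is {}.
Constraint 1 (Z != X) on D(Z)={5,6,8,9} D(X)={4,5,7,8,9}: no change
Constraint 2 (Z < X) on D(Z)={5,6,8,9} D(X)={4,5,7,8,9}: Z {5,6,8,9}->{5,6,8}; X {4,5,7,8,9}->{7,8,9}
Constraint 3 (X != W) on D(X)={7,8,9} D(W)={5,6,8}: no change
So after constraint 3: D(Z) = {5,6,8}

Answer: {5,6,8}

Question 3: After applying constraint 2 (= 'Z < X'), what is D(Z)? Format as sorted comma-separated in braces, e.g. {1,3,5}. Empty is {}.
Constraint 1 (Z != X) on D(Z)={5,6,8,9} D(X)={4,5,7,8,9}: no change
Constraint 2 (Z < X) on D(Z)={5,6,8,9} D(X)={4,5,7,8,9}: Z {5,6,8,9}->{5,6,8}; X {4,5,7,8,9}->{7,8,9}
So after constraint 2: D(Z) = {5,6,8}

Answer: {5,6,8}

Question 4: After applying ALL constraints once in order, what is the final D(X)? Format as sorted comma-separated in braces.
Answer: {7,8,9}

Derivation:
Constraint 1 (Z != X) on D(Z)={5,6,8,9} D(X)={4,5,7,8,9}: no change
Constraint 2 (Z < X) on D(Z)={5,6,8,9} D(X)={4,5,7,8,9}: Z {5,6,8,9}->{5,6,8}; X {4,5,7,8,9}->{7,8,9}
Constraint 3 (X != W) on D(X)={7,8,9} D(W)={5,6,8}: no change
So after all 3 constraints: D(X) = {7,8,9}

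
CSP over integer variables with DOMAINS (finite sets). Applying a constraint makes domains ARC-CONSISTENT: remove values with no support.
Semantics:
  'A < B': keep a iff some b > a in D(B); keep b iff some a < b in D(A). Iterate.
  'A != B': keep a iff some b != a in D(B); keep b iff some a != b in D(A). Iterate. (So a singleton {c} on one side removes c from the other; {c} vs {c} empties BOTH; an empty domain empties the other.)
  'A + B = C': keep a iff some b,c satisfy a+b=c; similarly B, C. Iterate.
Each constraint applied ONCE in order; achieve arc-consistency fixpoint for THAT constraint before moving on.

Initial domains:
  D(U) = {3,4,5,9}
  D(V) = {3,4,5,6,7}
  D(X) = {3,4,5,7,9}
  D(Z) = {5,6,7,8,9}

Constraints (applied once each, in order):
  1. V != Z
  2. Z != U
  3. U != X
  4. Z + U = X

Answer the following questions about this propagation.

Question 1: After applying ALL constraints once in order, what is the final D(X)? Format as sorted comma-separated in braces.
Constraint 1 (V != Z) on D(V)={3,4,5,6,7} D(Z)={5,6,7,8,9}: no change
Constraint 2 (Z != U) on D(Z)={5,6,7,8,9} D(U)={3,4,5,9}: no change
Constraint 3 (U != X) on D(U)={3,4,5,9} D(X)={3,4,5,7,9}: no change
Constraint 4 (Z + U = X) on D(Z)={5,6,7,8,9} D(U)={3,4,5,9} D(X)={3,4,5,7,9}: Z {5,6,7,8,9}->{5,6}; U {3,4,5,9}->{3,4}; X {3,4,5,7,9}->{9}
So after all 4 constraints: D(X) = {9}

Answer: {9}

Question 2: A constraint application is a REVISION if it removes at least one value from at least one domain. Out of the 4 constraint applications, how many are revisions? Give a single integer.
Constraint 1 (V != Z) on D(V)={3,4,5,6,7} D(Z)={5,6,7,8,9}: no change => not a revision
Constraint 2 (Z != U) on D(Z)={5,6,7,8,9} D(U)={3,4,5,9}: no change => not a revision
Constraint 3 (U != X) on D(U)={3,4,5,9} D(X)={3,4,5,7,9}: no change => not a revision
Constraint 4 (Z + U = X) on D(Z)={5,6,7,8,9} D(U)={3,4,5,9} D(X)={3,4,5,7,9}: Z {5,6,7,8,9}->{5,6}; U {3,4,5,9}->{3,4}; X {3,4,5,7,9}->{9} => REVISION
Total revisions = 1

Answer: 1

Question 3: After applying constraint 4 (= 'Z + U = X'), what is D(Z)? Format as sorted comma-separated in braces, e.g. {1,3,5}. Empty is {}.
Answer: {5,6}

Derivation:
Constraint 1 (V != Z) on D(V)={3,4,5,6,7} D(Z)={5,6,7,8,9}: no change
Constraint 2 (Z != U) on D(Z)={5,6,7,8,9} D(U)={3,4,5,9}: no change
Constraint 3 (U != X) on D(U)={3,4,5,9} D(X)={3,4,5,7,9}: no change
Constraint 4 (Z + U = X) on D(Z)={5,6,7,8,9} D(U)={3,4,5,9} D(X)={3,4,5,7,9}: Z {5,6,7,8,9}->{5,6}; U {3,4,5,9}->{3,4}; X {3,4,5,7,9}->{9}
So after constraint 4: D(Z) = {5,6}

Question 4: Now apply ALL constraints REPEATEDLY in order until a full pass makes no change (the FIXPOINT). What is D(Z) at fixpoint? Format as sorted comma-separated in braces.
pass 0 (initial): D(Z)={5,6,7,8,9}
pass 1: U {3,4,5,9}->{3,4}; X {3,4,5,7,9}->{9}; Z {5,6,7,8,9}->{5,6}
pass 2: no change
Fixpoint after 2 passes: D(Z) = {5,6}

Answer: {5,6}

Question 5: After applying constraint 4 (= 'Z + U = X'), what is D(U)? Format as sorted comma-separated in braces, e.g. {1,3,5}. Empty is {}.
Constraint 1 (V != Z) on D(V)={3,4,5,6,7} D(Z)={5,6,7,8,9}: no change
Constraint 2 (Z != U) on D(Z)={5,6,7,8,9} D(U)={3,4,5,9}: no change
Constraint 3 (U != X) on D(U)={3,4,5,9} D(X)={3,4,5,7,9}: no change
Constraint 4 (Z + U = X) on D(Z)={5,6,7,8,9} D(U)={3,4,5,9} D(X)={3,4,5,7,9}: Z {5,6,7,8,9}->{5,6}; U {3,4,5,9}->{3,4}; X {3,4,5,7,9}->{9}
So after constraint 4: D(U) = {3,4}

Answer: {3,4}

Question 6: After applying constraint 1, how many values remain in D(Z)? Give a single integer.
Answer: 5

Derivation:
Constraint 1 (V != Z) on D(V)={3,4,5,6,7} D(Z)={5,6,7,8,9}: no change
So after constraint 1: D(Z)={5,6,7,8,9}, size = 5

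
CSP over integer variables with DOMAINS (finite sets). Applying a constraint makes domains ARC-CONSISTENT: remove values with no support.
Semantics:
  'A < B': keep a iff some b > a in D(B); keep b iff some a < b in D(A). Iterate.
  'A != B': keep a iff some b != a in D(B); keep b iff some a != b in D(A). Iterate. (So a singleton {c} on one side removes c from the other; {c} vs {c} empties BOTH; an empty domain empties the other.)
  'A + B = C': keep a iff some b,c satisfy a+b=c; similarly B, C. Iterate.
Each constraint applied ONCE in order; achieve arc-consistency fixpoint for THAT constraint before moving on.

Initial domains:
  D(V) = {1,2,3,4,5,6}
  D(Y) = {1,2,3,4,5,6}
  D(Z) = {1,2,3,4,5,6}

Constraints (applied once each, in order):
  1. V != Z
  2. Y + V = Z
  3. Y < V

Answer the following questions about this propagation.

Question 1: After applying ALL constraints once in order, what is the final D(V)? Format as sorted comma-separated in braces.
Constraint 1 (V != Z) on D(V)={1,2,3,4,5,6} D(Z)={1,2,3,4,5,6}: no change
Constraint 2 (Y + V = Z) on D(Y)={1,2,3,4,5,6} D(V)={1,2,3,4,5,6} D(Z)={1,2,3,4,5,6}: Y {1,2,3,4,5,6}->{1,2,3,4,5}; V {1,2,3,4,5,6}->{1,2,3,4,5}; Z {1,2,3,4,5,6}->{2,3,4,5,6}
Constraint 3 (Y < V) on D(Y)={1,2,3,4,5} D(V)={1,2,3,4,5}: Y {1,2,3,4,5}->{1,2,3,4}; V {1,2,3,4,5}->{2,3,4,5}
So after all 3 constraints: D(V) = {2,3,4,5}

Answer: {2,3,4,5}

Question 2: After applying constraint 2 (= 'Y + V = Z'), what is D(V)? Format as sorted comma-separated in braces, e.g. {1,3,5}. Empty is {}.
Constraint 1 (V != Z) on D(V)={1,2,3,4,5,6} D(Z)={1,2,3,4,5,6}: no change
Constraint 2 (Y + V = Z) on D(Y)={1,2,3,4,5,6} D(V)={1,2,3,4,5,6} D(Z)={1,2,3,4,5,6}: Y {1,2,3,4,5,6}->{1,2,3,4,5}; V {1,2,3,4,5,6}->{1,2,3,4,5}; Z {1,2,3,4,5,6}->{2,3,4,5,6}
So after constraint 2: D(V) = {1,2,3,4,5}

Answer: {1,2,3,4,5}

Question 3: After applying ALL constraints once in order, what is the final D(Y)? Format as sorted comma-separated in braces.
Answer: {1,2,3,4}

Derivation:
Constraint 1 (V != Z) on D(V)={1,2,3,4,5,6} D(Z)={1,2,3,4,5,6}: no change
Constraint 2 (Y + V = Z) on D(Y)={1,2,3,4,5,6} D(V)={1,2,3,4,5,6} D(Z)={1,2,3,4,5,6}: Y {1,2,3,4,5,6}->{1,2,3,4,5}; V {1,2,3,4,5,6}->{1,2,3,4,5}; Z {1,2,3,4,5,6}->{2,3,4,5,6}
Constraint 3 (Y < V) on D(Y)={1,2,3,4,5} D(V)={1,2,3,4,5}: Y {1,2,3,4,5}->{1,2,3,4}; V {1,2,3,4,5}->{2,3,4,5}
So after all 3 constraints: D(Y) = {1,2,3,4}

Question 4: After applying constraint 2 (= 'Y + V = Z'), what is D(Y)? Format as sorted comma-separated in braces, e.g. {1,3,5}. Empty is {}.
Constraint 1 (V != Z) on D(V)={1,2,3,4,5,6} D(Z)={1,2,3,4,5,6}: no change
Constraint 2 (Y + V = Z) on D(Y)={1,2,3,4,5,6} D(V)={1,2,3,4,5,6} D(Z)={1,2,3,4,5,6}: Y {1,2,3,4,5,6}->{1,2,3,4,5}; V {1,2,3,4,5,6}->{1,2,3,4,5}; Z {1,2,3,4,5,6}->{2,3,4,5,6}
So after constraint 2: D(Y) = {1,2,3,4,5}

Answer: {1,2,3,4,5}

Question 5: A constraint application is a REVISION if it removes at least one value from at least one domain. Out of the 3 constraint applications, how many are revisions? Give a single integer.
Constraint 1 (V != Z) on D(V)={1,2,3,4,5,6} D(Z)={1,2,3,4,5,6}: no change => not a revision
Constraint 2 (Y + V = Z) on D(Y)={1,2,3,4,5,6} D(V)={1,2,3,4,5,6} D(Z)={1,2,3,4,5,6}: Y {1,2,3,4,5,6}->{1,2,3,4,5}; V {1,2,3,4,5,6}->{1,2,3,4,5}; Z {1,2,3,4,5,6}->{2,3,4,5,6} => REVISION
Constraint 3 (Y < V) on D(Y)={1,2,3,4,5} D(V)={1,2,3,4,5}: Y {1,2,3,4,5}->{1,2,3,4}; V {1,2,3,4,5}->{2,3,4,5} => REVISION
Total revisions = 2

Answer: 2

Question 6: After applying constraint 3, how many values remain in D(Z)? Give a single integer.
Constraint 1 (V != Z) on D(V)={1,2,3,4,5,6} D(Z)={1,2,3,4,5,6}: no change
Constraint 2 (Y + V = Z) on D(Y)={1,2,3,4,5,6} D(V)={1,2,3,4,5,6} D(Z)={1,2,3,4,5,6}: Y {1,2,3,4,5,6}->{1,2,3,4,5}; V {1,2,3,4,5,6}->{1,2,3,4,5}; Z {1,2,3,4,5,6}->{2,3,4,5,6}
Constraint 3 (Y < V) on D(Y)={1,2,3,4,5} D(V)={1,2,3,4,5}: Y {1,2,3,4,5}->{1,2,3,4}; V {1,2,3,4,5}->{2,3,4,5}
So after constraint 3: D(Z)={2,3,4,5,6}, size = 5

Answer: 5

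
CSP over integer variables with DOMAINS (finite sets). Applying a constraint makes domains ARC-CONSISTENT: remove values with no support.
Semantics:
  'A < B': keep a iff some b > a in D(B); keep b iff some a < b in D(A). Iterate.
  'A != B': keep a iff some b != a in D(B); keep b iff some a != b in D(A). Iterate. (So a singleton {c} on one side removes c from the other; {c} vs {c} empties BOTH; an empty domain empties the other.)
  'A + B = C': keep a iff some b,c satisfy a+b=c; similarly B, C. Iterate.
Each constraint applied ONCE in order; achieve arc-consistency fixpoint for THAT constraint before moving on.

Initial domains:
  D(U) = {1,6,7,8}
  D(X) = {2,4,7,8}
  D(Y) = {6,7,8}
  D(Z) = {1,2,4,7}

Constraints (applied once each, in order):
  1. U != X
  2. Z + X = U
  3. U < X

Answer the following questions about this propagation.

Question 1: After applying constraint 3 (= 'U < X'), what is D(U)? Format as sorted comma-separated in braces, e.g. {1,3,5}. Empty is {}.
Constraint 1 (U != X) on D(U)={1,6,7,8} D(X)={2,4,7,8}: no change
Constraint 2 (Z + X = U) on D(Z)={1,2,4,7} D(X)={2,4,7,8} D(U)={1,6,7,8}: Z {1,2,4,7}->{1,2,4}; X {2,4,7,8}->{2,4,7}; U {1,6,7,8}->{6,8}
Constraint 3 (U < X) on D(U)={6,8} D(X)={2,4,7}: U {6,8}->{6}; X {2,4,7}->{7}
So after constraint 3: D(U) = {6}

Answer: {6}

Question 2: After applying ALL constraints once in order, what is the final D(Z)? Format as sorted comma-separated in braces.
Constraint 1 (U != X) on D(U)={1,6,7,8} D(X)={2,4,7,8}: no change
Constraint 2 (Z + X = U) on D(Z)={1,2,4,7} D(X)={2,4,7,8} D(U)={1,6,7,8}: Z {1,2,4,7}->{1,2,4}; X {2,4,7,8}->{2,4,7}; U {1,6,7,8}->{6,8}
Constraint 3 (U < X) on D(U)={6,8} D(X)={2,4,7}: U {6,8}->{6}; X {2,4,7}->{7}
So after all 3 constraints: D(Z) = {1,2,4}

Answer: {1,2,4}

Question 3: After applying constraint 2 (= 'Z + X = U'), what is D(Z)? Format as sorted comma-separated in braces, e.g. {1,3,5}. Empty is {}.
Answer: {1,2,4}

Derivation:
Constraint 1 (U != X) on D(U)={1,6,7,8} D(X)={2,4,7,8}: no change
Constraint 2 (Z + X = U) on D(Z)={1,2,4,7} D(X)={2,4,7,8} D(U)={1,6,7,8}: Z {1,2,4,7}->{1,2,4}; X {2,4,7,8}->{2,4,7}; U {1,6,7,8}->{6,8}
So after constraint 2: D(Z) = {1,2,4}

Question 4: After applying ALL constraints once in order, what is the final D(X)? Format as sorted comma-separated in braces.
Answer: {7}

Derivation:
Constraint 1 (U != X) on D(U)={1,6,7,8} D(X)={2,4,7,8}: no change
Constraint 2 (Z + X = U) on D(Z)={1,2,4,7} D(X)={2,4,7,8} D(U)={1,6,7,8}: Z {1,2,4,7}->{1,2,4}; X {2,4,7,8}->{2,4,7}; U {1,6,7,8}->{6,8}
Constraint 3 (U < X) on D(U)={6,8} D(X)={2,4,7}: U {6,8}->{6}; X {2,4,7}->{7}
So after all 3 constraints: D(X) = {7}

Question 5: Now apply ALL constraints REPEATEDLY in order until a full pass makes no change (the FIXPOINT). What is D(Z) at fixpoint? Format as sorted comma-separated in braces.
Answer: {}

Derivation:
pass 0 (initial): D(Z)={1,2,4,7}
pass 1: U {1,6,7,8}->{6}; X {2,4,7,8}->{7}; Z {1,2,4,7}->{1,2,4}
pass 2: U {6}->{}; X {7}->{}; Z {1,2,4}->{}
pass 3: no change
Fixpoint after 3 passes: D(Z) = {}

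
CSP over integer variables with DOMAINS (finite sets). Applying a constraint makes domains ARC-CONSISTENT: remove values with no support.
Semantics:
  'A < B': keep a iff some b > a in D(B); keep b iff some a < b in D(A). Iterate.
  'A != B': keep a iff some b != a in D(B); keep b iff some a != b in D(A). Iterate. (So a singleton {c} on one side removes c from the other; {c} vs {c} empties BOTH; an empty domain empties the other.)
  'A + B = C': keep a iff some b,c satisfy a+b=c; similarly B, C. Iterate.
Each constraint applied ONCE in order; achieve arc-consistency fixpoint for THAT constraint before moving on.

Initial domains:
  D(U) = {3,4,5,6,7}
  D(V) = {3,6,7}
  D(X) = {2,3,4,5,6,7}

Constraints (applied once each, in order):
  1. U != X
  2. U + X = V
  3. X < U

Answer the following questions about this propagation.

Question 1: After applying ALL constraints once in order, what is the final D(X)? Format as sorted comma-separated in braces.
Constraint 1 (U != X) on D(U)={3,4,5,6,7} D(X)={2,3,4,5,6,7}: no change
Constraint 2 (U + X = V) on D(U)={3,4,5,6,7} D(X)={2,3,4,5,6,7} D(V)={3,6,7}: U {3,4,5,6,7}->{3,4,5}; X {2,3,4,5,6,7}->{2,3,4}; V {3,6,7}->{6,7}
Constraint 3 (X < U) on D(X)={2,3,4} D(U)={3,4,5}: no change
So after all 3 constraints: D(X) = {2,3,4}

Answer: {2,3,4}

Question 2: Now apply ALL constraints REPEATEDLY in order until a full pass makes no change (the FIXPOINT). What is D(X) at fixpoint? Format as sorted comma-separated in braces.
Answer: {2,3,4}

Derivation:
pass 0 (initial): D(X)={2,3,4,5,6,7}
pass 1: U {3,4,5,6,7}->{3,4,5}; V {3,6,7}->{6,7}; X {2,3,4,5,6,7}->{2,3,4}
pass 2: no change
Fixpoint after 2 passes: D(X) = {2,3,4}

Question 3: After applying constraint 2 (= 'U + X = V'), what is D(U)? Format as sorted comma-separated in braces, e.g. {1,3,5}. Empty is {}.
Constraint 1 (U != X) on D(U)={3,4,5,6,7} D(X)={2,3,4,5,6,7}: no change
Constraint 2 (U + X = V) on D(U)={3,4,5,6,7} D(X)={2,3,4,5,6,7} D(V)={3,6,7}: U {3,4,5,6,7}->{3,4,5}; X {2,3,4,5,6,7}->{2,3,4}; V {3,6,7}->{6,7}
So after constraint 2: D(U) = {3,4,5}

Answer: {3,4,5}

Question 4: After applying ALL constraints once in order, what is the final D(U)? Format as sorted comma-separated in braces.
Constraint 1 (U != X) on D(U)={3,4,5,6,7} D(X)={2,3,4,5,6,7}: no change
Constraint 2 (U + X = V) on D(U)={3,4,5,6,7} D(X)={2,3,4,5,6,7} D(V)={3,6,7}: U {3,4,5,6,7}->{3,4,5}; X {2,3,4,5,6,7}->{2,3,4}; V {3,6,7}->{6,7}
Constraint 3 (X < U) on D(X)={2,3,4} D(U)={3,4,5}: no change
So after all 3 constraints: D(U) = {3,4,5}

Answer: {3,4,5}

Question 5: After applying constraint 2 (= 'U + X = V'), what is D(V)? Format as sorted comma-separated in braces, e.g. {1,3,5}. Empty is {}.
Answer: {6,7}

Derivation:
Constraint 1 (U != X) on D(U)={3,4,5,6,7} D(X)={2,3,4,5,6,7}: no change
Constraint 2 (U + X = V) on D(U)={3,4,5,6,7} D(X)={2,3,4,5,6,7} D(V)={3,6,7}: U {3,4,5,6,7}->{3,4,5}; X {2,3,4,5,6,7}->{2,3,4}; V {3,6,7}->{6,7}
So after constraint 2: D(V) = {6,7}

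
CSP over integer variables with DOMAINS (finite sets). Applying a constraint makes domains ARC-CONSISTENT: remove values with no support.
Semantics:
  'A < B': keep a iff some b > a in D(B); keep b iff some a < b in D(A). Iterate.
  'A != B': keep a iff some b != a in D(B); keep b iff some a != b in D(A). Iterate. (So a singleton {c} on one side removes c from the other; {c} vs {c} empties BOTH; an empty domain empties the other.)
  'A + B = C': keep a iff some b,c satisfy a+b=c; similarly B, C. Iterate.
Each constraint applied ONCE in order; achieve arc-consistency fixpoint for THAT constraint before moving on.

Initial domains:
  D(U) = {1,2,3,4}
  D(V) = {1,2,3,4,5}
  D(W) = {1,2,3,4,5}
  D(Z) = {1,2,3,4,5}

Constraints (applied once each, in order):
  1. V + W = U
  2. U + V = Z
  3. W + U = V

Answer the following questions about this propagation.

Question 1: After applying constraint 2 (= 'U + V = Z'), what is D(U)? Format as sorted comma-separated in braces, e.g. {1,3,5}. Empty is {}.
Constraint 1 (V + W = U) on D(V)={1,2,3,4,5} D(W)={1,2,3,4,5} D(U)={1,2,3,4}: V {1,2,3,4,5}->{1,2,3}; W {1,2,3,4,5}->{1,2,3}; U {1,2,3,4}->{2,3,4}
Constraint 2 (U + V = Z) on D(U)={2,3,4} D(V)={1,2,3} D(Z)={1,2,3,4,5}: Z {1,2,3,4,5}->{3,4,5}
So after constraint 2: D(U) = {2,3,4}

Answer: {2,3,4}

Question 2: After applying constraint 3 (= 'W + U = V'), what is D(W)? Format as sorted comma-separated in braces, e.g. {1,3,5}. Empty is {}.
Constraint 1 (V + W = U) on D(V)={1,2,3,4,5} D(W)={1,2,3,4,5} D(U)={1,2,3,4}: V {1,2,3,4,5}->{1,2,3}; W {1,2,3,4,5}->{1,2,3}; U {1,2,3,4}->{2,3,4}
Constraint 2 (U + V = Z) on D(U)={2,3,4} D(V)={1,2,3} D(Z)={1,2,3,4,5}: Z {1,2,3,4,5}->{3,4,5}
Constraint 3 (W + U = V) on D(W)={1,2,3} D(U)={2,3,4} D(V)={1,2,3}: W {1,2,3}->{1}; U {2,3,4}->{2}; V {1,2,3}->{3}
So after constraint 3: D(W) = {1}

Answer: {1}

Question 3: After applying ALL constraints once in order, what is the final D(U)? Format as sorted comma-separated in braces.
Answer: {2}

Derivation:
Constraint 1 (V + W = U) on D(V)={1,2,3,4,5} D(W)={1,2,3,4,5} D(U)={1,2,3,4}: V {1,2,3,4,5}->{1,2,3}; W {1,2,3,4,5}->{1,2,3}; U {1,2,3,4}->{2,3,4}
Constraint 2 (U + V = Z) on D(U)={2,3,4} D(V)={1,2,3} D(Z)={1,2,3,4,5}: Z {1,2,3,4,5}->{3,4,5}
Constraint 3 (W + U = V) on D(W)={1,2,3} D(U)={2,3,4} D(V)={1,2,3}: W {1,2,3}->{1}; U {2,3,4}->{2}; V {1,2,3}->{3}
So after all 3 constraints: D(U) = {2}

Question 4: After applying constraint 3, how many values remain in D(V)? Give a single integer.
Answer: 1

Derivation:
Constraint 1 (V + W = U) on D(V)={1,2,3,4,5} D(W)={1,2,3,4,5} D(U)={1,2,3,4}: V {1,2,3,4,5}->{1,2,3}; W {1,2,3,4,5}->{1,2,3}; U {1,2,3,4}->{2,3,4}
Constraint 2 (U + V = Z) on D(U)={2,3,4} D(V)={1,2,3} D(Z)={1,2,3,4,5}: Z {1,2,3,4,5}->{3,4,5}
Constraint 3 (W + U = V) on D(W)={1,2,3} D(U)={2,3,4} D(V)={1,2,3}: W {1,2,3}->{1}; U {2,3,4}->{2}; V {1,2,3}->{3}
So after constraint 3: D(V)={3}, size = 1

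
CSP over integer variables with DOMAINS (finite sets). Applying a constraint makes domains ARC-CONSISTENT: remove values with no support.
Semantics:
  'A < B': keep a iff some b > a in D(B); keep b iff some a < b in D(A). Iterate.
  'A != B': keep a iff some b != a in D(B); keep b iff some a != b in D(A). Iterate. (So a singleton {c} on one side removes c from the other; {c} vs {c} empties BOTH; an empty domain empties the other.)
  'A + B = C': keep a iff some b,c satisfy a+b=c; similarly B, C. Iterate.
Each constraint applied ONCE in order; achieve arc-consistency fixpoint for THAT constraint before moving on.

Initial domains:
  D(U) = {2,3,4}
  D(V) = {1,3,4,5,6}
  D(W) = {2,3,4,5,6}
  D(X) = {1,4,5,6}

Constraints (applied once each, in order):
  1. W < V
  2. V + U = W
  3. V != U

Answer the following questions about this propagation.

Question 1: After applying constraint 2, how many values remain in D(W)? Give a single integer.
Answer: 1

Derivation:
Constraint 1 (W < V) on D(W)={2,3,4,5,6} D(V)={1,3,4,5,6}: W {2,3,4,5,6}->{2,3,4,5}; V {1,3,4,5,6}->{3,4,5,6}
Constraint 2 (V + U = W) on D(V)={3,4,5,6} D(U)={2,3,4} D(W)={2,3,4,5}: V {3,4,5,6}->{3}; U {2,3,4}->{2}; W {2,3,4,5}->{5}
So after constraint 2: D(W)={5}, size = 1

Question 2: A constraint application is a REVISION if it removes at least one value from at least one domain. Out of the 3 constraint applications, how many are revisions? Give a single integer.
Answer: 2

Derivation:
Constraint 1 (W < V) on D(W)={2,3,4,5,6} D(V)={1,3,4,5,6}: W {2,3,4,5,6}->{2,3,4,5}; V {1,3,4,5,6}->{3,4,5,6} => REVISION
Constraint 2 (V + U = W) on D(V)={3,4,5,6} D(U)={2,3,4} D(W)={2,3,4,5}: V {3,4,5,6}->{3}; U {2,3,4}->{2}; W {2,3,4,5}->{5} => REVISION
Constraint 3 (V != U) on D(V)={3} D(U)={2}: no change => not a revision
Total revisions = 2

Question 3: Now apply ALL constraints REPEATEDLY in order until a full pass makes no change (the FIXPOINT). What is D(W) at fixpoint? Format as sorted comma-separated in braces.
pass 0 (initial): D(W)={2,3,4,5,6}
pass 1: U {2,3,4}->{2}; V {1,3,4,5,6}->{3}; W {2,3,4,5,6}->{5}
pass 2: U {2}->{}; V {3}->{}; W {5}->{}
pass 3: no change
Fixpoint after 3 passes: D(W) = {}

Answer: {}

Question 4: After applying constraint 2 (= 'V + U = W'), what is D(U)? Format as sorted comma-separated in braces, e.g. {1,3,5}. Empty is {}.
Constraint 1 (W < V) on D(W)={2,3,4,5,6} D(V)={1,3,4,5,6}: W {2,3,4,5,6}->{2,3,4,5}; V {1,3,4,5,6}->{3,4,5,6}
Constraint 2 (V + U = W) on D(V)={3,4,5,6} D(U)={2,3,4} D(W)={2,3,4,5}: V {3,4,5,6}->{3}; U {2,3,4}->{2}; W {2,3,4,5}->{5}
So after constraint 2: D(U) = {2}

Answer: {2}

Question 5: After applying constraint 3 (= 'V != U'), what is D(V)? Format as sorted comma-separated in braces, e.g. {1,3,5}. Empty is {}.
Constraint 1 (W < V) on D(W)={2,3,4,5,6} D(V)={1,3,4,5,6}: W {2,3,4,5,6}->{2,3,4,5}; V {1,3,4,5,6}->{3,4,5,6}
Constraint 2 (V + U = W) on D(V)={3,4,5,6} D(U)={2,3,4} D(W)={2,3,4,5}: V {3,4,5,6}->{3}; U {2,3,4}->{2}; W {2,3,4,5}->{5}
Constraint 3 (V != U) on D(V)={3} D(U)={2}: no change
So after constraint 3: D(V) = {3}

Answer: {3}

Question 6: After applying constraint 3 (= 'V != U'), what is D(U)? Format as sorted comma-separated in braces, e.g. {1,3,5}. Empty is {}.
Answer: {2}

Derivation:
Constraint 1 (W < V) on D(W)={2,3,4,5,6} D(V)={1,3,4,5,6}: W {2,3,4,5,6}->{2,3,4,5}; V {1,3,4,5,6}->{3,4,5,6}
Constraint 2 (V + U = W) on D(V)={3,4,5,6} D(U)={2,3,4} D(W)={2,3,4,5}: V {3,4,5,6}->{3}; U {2,3,4}->{2}; W {2,3,4,5}->{5}
Constraint 3 (V != U) on D(V)={3} D(U)={2}: no change
So after constraint 3: D(U) = {2}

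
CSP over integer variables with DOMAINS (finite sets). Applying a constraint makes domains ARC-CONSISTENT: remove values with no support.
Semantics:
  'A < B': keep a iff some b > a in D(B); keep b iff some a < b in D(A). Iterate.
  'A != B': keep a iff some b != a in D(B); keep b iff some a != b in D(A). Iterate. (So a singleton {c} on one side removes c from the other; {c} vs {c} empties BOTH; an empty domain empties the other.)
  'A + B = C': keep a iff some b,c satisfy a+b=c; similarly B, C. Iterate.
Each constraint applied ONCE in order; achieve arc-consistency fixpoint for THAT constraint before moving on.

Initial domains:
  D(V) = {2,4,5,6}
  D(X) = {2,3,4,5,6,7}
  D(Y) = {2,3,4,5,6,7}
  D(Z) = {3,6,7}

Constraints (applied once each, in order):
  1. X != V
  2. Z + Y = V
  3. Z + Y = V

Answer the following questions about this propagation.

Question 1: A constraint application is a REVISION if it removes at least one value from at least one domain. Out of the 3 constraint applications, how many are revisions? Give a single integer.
Answer: 1

Derivation:
Constraint 1 (X != V) on D(X)={2,3,4,5,6,7} D(V)={2,4,5,6}: no change => not a revision
Constraint 2 (Z + Y = V) on D(Z)={3,6,7} D(Y)={2,3,4,5,6,7} D(V)={2,4,5,6}: Z {3,6,7}->{3}; Y {2,3,4,5,6,7}->{2,3}; V {2,4,5,6}->{5,6} => REVISION
Constraint 3 (Z + Y = V) on D(Z)={3} D(Y)={2,3} D(V)={5,6}: no change => not a revision
Total revisions = 1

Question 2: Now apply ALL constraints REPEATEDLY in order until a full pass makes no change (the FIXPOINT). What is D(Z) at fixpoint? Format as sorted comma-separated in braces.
Answer: {3}

Derivation:
pass 0 (initial): D(Z)={3,6,7}
pass 1: V {2,4,5,6}->{5,6}; Y {2,3,4,5,6,7}->{2,3}; Z {3,6,7}->{3}
pass 2: no change
Fixpoint after 2 passes: D(Z) = {3}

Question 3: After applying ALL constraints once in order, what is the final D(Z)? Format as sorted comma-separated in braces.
Answer: {3}

Derivation:
Constraint 1 (X != V) on D(X)={2,3,4,5,6,7} D(V)={2,4,5,6}: no change
Constraint 2 (Z + Y = V) on D(Z)={3,6,7} D(Y)={2,3,4,5,6,7} D(V)={2,4,5,6}: Z {3,6,7}->{3}; Y {2,3,4,5,6,7}->{2,3}; V {2,4,5,6}->{5,6}
Constraint 3 (Z + Y = V) on D(Z)={3} D(Y)={2,3} D(V)={5,6}: no change
So after all 3 constraints: D(Z) = {3}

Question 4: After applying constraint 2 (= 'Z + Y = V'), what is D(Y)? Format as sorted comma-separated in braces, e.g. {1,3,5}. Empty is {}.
Answer: {2,3}

Derivation:
Constraint 1 (X != V) on D(X)={2,3,4,5,6,7} D(V)={2,4,5,6}: no change
Constraint 2 (Z + Y = V) on D(Z)={3,6,7} D(Y)={2,3,4,5,6,7} D(V)={2,4,5,6}: Z {3,6,7}->{3}; Y {2,3,4,5,6,7}->{2,3}; V {2,4,5,6}->{5,6}
So after constraint 2: D(Y) = {2,3}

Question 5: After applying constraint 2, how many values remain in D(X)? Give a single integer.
Constraint 1 (X != V) on D(X)={2,3,4,5,6,7} D(V)={2,4,5,6}: no change
Constraint 2 (Z + Y = V) on D(Z)={3,6,7} D(Y)={2,3,4,5,6,7} D(V)={2,4,5,6}: Z {3,6,7}->{3}; Y {2,3,4,5,6,7}->{2,3}; V {2,4,5,6}->{5,6}
So after constraint 2: D(X)={2,3,4,5,6,7}, size = 6

Answer: 6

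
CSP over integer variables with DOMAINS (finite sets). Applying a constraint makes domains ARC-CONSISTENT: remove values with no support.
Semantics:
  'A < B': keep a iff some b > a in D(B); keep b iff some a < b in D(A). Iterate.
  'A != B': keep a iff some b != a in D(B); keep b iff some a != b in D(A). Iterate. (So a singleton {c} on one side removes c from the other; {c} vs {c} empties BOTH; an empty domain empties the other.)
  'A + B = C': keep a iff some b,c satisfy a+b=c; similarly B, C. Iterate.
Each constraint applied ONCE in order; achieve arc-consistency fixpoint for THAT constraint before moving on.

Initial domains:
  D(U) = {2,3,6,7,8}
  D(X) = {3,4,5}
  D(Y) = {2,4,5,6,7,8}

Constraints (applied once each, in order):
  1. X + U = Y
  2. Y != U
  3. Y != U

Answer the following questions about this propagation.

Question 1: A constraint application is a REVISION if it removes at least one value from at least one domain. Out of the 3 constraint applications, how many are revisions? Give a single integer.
Constraint 1 (X + U = Y) on D(X)={3,4,5} D(U)={2,3,6,7,8} D(Y)={2,4,5,6,7,8}: U {2,3,6,7,8}->{2,3}; Y {2,4,5,6,7,8}->{5,6,7,8} => REVISION
Constraint 2 (Y != U) on D(Y)={5,6,7,8} D(U)={2,3}: no change => not a revision
Constraint 3 (Y != U) on D(Y)={5,6,7,8} D(U)={2,3}: no change => not a revision
Total revisions = 1

Answer: 1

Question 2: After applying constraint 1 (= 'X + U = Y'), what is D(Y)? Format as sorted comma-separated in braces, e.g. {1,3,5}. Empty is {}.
Answer: {5,6,7,8}

Derivation:
Constraint 1 (X + U = Y) on D(X)={3,4,5} D(U)={2,3,6,7,8} D(Y)={2,4,5,6,7,8}: U {2,3,6,7,8}->{2,3}; Y {2,4,5,6,7,8}->{5,6,7,8}
So after constraint 1: D(Y) = {5,6,7,8}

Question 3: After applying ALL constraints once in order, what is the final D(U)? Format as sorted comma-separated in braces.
Answer: {2,3}

Derivation:
Constraint 1 (X + U = Y) on D(X)={3,4,5} D(U)={2,3,6,7,8} D(Y)={2,4,5,6,7,8}: U {2,3,6,7,8}->{2,3}; Y {2,4,5,6,7,8}->{5,6,7,8}
Constraint 2 (Y != U) on D(Y)={5,6,7,8} D(U)={2,3}: no change
Constraint 3 (Y != U) on D(Y)={5,6,7,8} D(U)={2,3}: no change
So after all 3 constraints: D(U) = {2,3}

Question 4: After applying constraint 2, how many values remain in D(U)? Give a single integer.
Answer: 2

Derivation:
Constraint 1 (X + U = Y) on D(X)={3,4,5} D(U)={2,3,6,7,8} D(Y)={2,4,5,6,7,8}: U {2,3,6,7,8}->{2,3}; Y {2,4,5,6,7,8}->{5,6,7,8}
Constraint 2 (Y != U) on D(Y)={5,6,7,8} D(U)={2,3}: no change
So after constraint 2: D(U)={2,3}, size = 2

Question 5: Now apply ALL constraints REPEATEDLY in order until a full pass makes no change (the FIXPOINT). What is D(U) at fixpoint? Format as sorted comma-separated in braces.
Answer: {2,3}

Derivation:
pass 0 (initial): D(U)={2,3,6,7,8}
pass 1: U {2,3,6,7,8}->{2,3}; Y {2,4,5,6,7,8}->{5,6,7,8}
pass 2: no change
Fixpoint after 2 passes: D(U) = {2,3}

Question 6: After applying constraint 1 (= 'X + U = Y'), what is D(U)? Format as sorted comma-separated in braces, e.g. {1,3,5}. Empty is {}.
Answer: {2,3}

Derivation:
Constraint 1 (X + U = Y) on D(X)={3,4,5} D(U)={2,3,6,7,8} D(Y)={2,4,5,6,7,8}: U {2,3,6,7,8}->{2,3}; Y {2,4,5,6,7,8}->{5,6,7,8}
So after constraint 1: D(U) = {2,3}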